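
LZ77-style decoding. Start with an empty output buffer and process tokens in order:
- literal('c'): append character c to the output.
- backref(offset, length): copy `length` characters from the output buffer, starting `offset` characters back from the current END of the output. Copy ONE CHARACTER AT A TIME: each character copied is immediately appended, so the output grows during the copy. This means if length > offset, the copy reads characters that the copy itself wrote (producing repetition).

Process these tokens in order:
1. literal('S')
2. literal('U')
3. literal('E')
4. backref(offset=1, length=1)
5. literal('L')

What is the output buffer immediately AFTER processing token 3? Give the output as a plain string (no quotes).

Token 1: literal('S'). Output: "S"
Token 2: literal('U'). Output: "SU"
Token 3: literal('E'). Output: "SUE"

Answer: SUE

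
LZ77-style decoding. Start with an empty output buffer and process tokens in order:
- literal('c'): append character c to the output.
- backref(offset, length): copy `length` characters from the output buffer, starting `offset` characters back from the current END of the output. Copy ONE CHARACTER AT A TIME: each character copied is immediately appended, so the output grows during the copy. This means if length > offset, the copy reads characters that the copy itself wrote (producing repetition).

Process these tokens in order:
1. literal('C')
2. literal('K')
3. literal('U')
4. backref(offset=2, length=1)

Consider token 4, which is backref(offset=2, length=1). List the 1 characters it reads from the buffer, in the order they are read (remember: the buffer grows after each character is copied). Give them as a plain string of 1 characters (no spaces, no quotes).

Token 1: literal('C'). Output: "C"
Token 2: literal('K'). Output: "CK"
Token 3: literal('U'). Output: "CKU"
Token 4: backref(off=2, len=1). Buffer before: "CKU" (len 3)
  byte 1: read out[1]='K', append. Buffer now: "CKUK"

Answer: K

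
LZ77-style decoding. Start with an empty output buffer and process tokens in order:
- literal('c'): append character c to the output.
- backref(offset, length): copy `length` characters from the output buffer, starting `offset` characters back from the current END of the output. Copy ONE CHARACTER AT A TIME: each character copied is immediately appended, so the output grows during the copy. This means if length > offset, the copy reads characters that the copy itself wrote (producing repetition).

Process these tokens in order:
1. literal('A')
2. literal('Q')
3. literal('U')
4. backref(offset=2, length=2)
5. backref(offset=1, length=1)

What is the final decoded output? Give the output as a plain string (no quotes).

Token 1: literal('A'). Output: "A"
Token 2: literal('Q'). Output: "AQ"
Token 3: literal('U'). Output: "AQU"
Token 4: backref(off=2, len=2). Copied 'QU' from pos 1. Output: "AQUQU"
Token 5: backref(off=1, len=1). Copied 'U' from pos 4. Output: "AQUQUU"

Answer: AQUQUU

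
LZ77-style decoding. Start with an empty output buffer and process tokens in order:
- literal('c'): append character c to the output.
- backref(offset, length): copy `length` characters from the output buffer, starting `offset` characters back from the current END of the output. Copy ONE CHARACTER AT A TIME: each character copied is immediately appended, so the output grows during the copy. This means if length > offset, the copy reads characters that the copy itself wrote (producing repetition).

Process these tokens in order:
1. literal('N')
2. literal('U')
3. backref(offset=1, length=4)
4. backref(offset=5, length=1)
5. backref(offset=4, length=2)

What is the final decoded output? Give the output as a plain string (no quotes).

Token 1: literal('N'). Output: "N"
Token 2: literal('U'). Output: "NU"
Token 3: backref(off=1, len=4) (overlapping!). Copied 'UUUU' from pos 1. Output: "NUUUUU"
Token 4: backref(off=5, len=1). Copied 'U' from pos 1. Output: "NUUUUUU"
Token 5: backref(off=4, len=2). Copied 'UU' from pos 3. Output: "NUUUUUUUU"

Answer: NUUUUUUUU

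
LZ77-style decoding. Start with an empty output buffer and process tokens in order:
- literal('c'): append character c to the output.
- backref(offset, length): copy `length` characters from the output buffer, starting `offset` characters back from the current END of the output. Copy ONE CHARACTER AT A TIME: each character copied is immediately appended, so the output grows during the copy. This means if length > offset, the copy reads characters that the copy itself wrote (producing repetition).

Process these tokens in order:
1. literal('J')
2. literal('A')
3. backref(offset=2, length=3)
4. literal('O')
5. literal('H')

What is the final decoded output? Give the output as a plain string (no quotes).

Answer: JAJAJOH

Derivation:
Token 1: literal('J'). Output: "J"
Token 2: literal('A'). Output: "JA"
Token 3: backref(off=2, len=3) (overlapping!). Copied 'JAJ' from pos 0. Output: "JAJAJ"
Token 4: literal('O'). Output: "JAJAJO"
Token 5: literal('H'). Output: "JAJAJOH"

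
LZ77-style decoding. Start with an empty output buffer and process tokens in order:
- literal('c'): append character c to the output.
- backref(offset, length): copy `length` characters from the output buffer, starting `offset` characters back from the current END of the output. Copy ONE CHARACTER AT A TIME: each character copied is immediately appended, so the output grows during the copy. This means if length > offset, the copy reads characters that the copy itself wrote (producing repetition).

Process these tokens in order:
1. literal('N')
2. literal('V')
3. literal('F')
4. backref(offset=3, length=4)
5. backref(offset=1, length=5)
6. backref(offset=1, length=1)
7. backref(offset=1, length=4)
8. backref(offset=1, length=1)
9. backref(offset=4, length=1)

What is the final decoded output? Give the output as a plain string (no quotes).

Answer: NVFNVFNNNNNNNNNNNNN

Derivation:
Token 1: literal('N'). Output: "N"
Token 2: literal('V'). Output: "NV"
Token 3: literal('F'). Output: "NVF"
Token 4: backref(off=3, len=4) (overlapping!). Copied 'NVFN' from pos 0. Output: "NVFNVFN"
Token 5: backref(off=1, len=5) (overlapping!). Copied 'NNNNN' from pos 6. Output: "NVFNVFNNNNNN"
Token 6: backref(off=1, len=1). Copied 'N' from pos 11. Output: "NVFNVFNNNNNNN"
Token 7: backref(off=1, len=4) (overlapping!). Copied 'NNNN' from pos 12. Output: "NVFNVFNNNNNNNNNNN"
Token 8: backref(off=1, len=1). Copied 'N' from pos 16. Output: "NVFNVFNNNNNNNNNNNN"
Token 9: backref(off=4, len=1). Copied 'N' from pos 14. Output: "NVFNVFNNNNNNNNNNNNN"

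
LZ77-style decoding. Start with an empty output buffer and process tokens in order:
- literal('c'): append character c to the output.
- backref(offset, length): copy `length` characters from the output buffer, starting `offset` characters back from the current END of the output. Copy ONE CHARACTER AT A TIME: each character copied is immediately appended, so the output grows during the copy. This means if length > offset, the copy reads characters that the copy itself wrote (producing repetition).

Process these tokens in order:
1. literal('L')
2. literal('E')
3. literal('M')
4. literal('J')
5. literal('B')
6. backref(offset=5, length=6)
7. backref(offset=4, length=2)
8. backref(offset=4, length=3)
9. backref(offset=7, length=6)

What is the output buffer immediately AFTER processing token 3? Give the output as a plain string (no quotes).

Token 1: literal('L'). Output: "L"
Token 2: literal('E'). Output: "LE"
Token 3: literal('M'). Output: "LEM"

Answer: LEM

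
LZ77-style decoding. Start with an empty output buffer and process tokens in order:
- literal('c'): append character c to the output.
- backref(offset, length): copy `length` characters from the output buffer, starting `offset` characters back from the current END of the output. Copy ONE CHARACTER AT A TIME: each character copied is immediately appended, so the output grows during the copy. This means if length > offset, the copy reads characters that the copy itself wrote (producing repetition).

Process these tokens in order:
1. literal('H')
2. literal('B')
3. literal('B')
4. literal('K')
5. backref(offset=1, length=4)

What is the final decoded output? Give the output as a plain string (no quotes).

Token 1: literal('H'). Output: "H"
Token 2: literal('B'). Output: "HB"
Token 3: literal('B'). Output: "HBB"
Token 4: literal('K'). Output: "HBBK"
Token 5: backref(off=1, len=4) (overlapping!). Copied 'KKKK' from pos 3. Output: "HBBKKKKK"

Answer: HBBKKKKK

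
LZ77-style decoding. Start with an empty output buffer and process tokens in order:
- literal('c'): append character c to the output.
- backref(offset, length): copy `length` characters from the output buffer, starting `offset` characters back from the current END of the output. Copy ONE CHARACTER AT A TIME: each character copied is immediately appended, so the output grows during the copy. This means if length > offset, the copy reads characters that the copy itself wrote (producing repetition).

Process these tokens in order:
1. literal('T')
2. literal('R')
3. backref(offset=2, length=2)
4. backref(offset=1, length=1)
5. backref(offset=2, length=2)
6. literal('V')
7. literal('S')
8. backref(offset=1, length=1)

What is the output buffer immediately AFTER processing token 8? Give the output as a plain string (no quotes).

Token 1: literal('T'). Output: "T"
Token 2: literal('R'). Output: "TR"
Token 3: backref(off=2, len=2). Copied 'TR' from pos 0. Output: "TRTR"
Token 4: backref(off=1, len=1). Copied 'R' from pos 3. Output: "TRTRR"
Token 5: backref(off=2, len=2). Copied 'RR' from pos 3. Output: "TRTRRRR"
Token 6: literal('V'). Output: "TRTRRRRV"
Token 7: literal('S'). Output: "TRTRRRRVS"
Token 8: backref(off=1, len=1). Copied 'S' from pos 8. Output: "TRTRRRRVSS"

Answer: TRTRRRRVSS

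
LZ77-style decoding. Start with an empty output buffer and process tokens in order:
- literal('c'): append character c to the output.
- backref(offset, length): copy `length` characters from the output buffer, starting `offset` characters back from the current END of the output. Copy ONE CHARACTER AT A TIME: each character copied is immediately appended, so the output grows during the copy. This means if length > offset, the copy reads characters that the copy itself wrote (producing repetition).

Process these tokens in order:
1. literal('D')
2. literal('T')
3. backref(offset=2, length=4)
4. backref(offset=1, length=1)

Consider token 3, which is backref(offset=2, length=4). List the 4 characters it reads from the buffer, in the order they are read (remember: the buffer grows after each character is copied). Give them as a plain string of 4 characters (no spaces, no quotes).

Answer: DTDT

Derivation:
Token 1: literal('D'). Output: "D"
Token 2: literal('T'). Output: "DT"
Token 3: backref(off=2, len=4). Buffer before: "DT" (len 2)
  byte 1: read out[0]='D', append. Buffer now: "DTD"
  byte 2: read out[1]='T', append. Buffer now: "DTDT"
  byte 3: read out[2]='D', append. Buffer now: "DTDTD"
  byte 4: read out[3]='T', append. Buffer now: "DTDTDT"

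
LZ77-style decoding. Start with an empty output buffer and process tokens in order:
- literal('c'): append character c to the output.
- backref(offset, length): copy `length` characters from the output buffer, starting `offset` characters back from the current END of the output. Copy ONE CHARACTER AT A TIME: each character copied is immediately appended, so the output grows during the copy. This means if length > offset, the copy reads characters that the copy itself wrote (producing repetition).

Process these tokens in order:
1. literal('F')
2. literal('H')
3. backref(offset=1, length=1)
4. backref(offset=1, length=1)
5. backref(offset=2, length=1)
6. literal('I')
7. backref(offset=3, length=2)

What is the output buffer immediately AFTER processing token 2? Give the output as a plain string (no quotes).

Answer: FH

Derivation:
Token 1: literal('F'). Output: "F"
Token 2: literal('H'). Output: "FH"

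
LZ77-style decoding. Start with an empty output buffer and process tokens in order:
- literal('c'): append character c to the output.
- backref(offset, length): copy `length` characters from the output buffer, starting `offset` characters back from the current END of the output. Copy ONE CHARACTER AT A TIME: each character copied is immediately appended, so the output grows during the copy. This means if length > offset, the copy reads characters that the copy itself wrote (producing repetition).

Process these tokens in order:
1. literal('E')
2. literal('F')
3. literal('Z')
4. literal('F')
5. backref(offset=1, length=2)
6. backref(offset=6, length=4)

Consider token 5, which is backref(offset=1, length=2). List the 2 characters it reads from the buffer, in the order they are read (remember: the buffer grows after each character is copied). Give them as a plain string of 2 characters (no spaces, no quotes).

Token 1: literal('E'). Output: "E"
Token 2: literal('F'). Output: "EF"
Token 3: literal('Z'). Output: "EFZ"
Token 4: literal('F'). Output: "EFZF"
Token 5: backref(off=1, len=2). Buffer before: "EFZF" (len 4)
  byte 1: read out[3]='F', append. Buffer now: "EFZFF"
  byte 2: read out[4]='F', append. Buffer now: "EFZFFF"

Answer: FF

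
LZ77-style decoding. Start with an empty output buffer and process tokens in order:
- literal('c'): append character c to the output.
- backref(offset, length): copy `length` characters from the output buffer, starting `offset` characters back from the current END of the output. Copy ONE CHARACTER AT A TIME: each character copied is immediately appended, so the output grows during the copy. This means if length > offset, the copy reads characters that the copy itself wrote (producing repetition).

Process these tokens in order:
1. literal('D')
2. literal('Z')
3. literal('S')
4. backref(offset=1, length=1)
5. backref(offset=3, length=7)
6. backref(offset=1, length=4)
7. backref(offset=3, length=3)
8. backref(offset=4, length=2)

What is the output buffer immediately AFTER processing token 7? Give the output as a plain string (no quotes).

Answer: DZSSZSSZSSZZZZZZZZ

Derivation:
Token 1: literal('D'). Output: "D"
Token 2: literal('Z'). Output: "DZ"
Token 3: literal('S'). Output: "DZS"
Token 4: backref(off=1, len=1). Copied 'S' from pos 2. Output: "DZSS"
Token 5: backref(off=3, len=7) (overlapping!). Copied 'ZSSZSSZ' from pos 1. Output: "DZSSZSSZSSZ"
Token 6: backref(off=1, len=4) (overlapping!). Copied 'ZZZZ' from pos 10. Output: "DZSSZSSZSSZZZZZ"
Token 7: backref(off=3, len=3). Copied 'ZZZ' from pos 12. Output: "DZSSZSSZSSZZZZZZZZ"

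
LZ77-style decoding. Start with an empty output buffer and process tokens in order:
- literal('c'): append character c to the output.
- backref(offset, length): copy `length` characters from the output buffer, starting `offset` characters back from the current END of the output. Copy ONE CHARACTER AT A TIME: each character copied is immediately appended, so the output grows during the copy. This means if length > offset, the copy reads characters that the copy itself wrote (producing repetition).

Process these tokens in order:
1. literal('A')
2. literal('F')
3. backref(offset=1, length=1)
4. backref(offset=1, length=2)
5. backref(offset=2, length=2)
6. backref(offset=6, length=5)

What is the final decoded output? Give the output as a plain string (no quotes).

Answer: AFFFFFFFFFFF

Derivation:
Token 1: literal('A'). Output: "A"
Token 2: literal('F'). Output: "AF"
Token 3: backref(off=1, len=1). Copied 'F' from pos 1. Output: "AFF"
Token 4: backref(off=1, len=2) (overlapping!). Copied 'FF' from pos 2. Output: "AFFFF"
Token 5: backref(off=2, len=2). Copied 'FF' from pos 3. Output: "AFFFFFF"
Token 6: backref(off=6, len=5). Copied 'FFFFF' from pos 1. Output: "AFFFFFFFFFFF"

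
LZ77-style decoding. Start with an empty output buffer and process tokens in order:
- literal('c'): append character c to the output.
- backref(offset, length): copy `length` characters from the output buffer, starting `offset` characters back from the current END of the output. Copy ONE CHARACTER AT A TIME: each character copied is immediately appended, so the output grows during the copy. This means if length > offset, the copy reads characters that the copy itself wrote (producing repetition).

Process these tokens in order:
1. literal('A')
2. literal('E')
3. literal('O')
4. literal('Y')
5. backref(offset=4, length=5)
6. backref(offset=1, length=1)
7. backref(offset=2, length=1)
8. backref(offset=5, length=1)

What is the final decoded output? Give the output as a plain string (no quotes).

Answer: AEOYAEOYAAAO

Derivation:
Token 1: literal('A'). Output: "A"
Token 2: literal('E'). Output: "AE"
Token 3: literal('O'). Output: "AEO"
Token 4: literal('Y'). Output: "AEOY"
Token 5: backref(off=4, len=5) (overlapping!). Copied 'AEOYA' from pos 0. Output: "AEOYAEOYA"
Token 6: backref(off=1, len=1). Copied 'A' from pos 8. Output: "AEOYAEOYAA"
Token 7: backref(off=2, len=1). Copied 'A' from pos 8. Output: "AEOYAEOYAAA"
Token 8: backref(off=5, len=1). Copied 'O' from pos 6. Output: "AEOYAEOYAAAO"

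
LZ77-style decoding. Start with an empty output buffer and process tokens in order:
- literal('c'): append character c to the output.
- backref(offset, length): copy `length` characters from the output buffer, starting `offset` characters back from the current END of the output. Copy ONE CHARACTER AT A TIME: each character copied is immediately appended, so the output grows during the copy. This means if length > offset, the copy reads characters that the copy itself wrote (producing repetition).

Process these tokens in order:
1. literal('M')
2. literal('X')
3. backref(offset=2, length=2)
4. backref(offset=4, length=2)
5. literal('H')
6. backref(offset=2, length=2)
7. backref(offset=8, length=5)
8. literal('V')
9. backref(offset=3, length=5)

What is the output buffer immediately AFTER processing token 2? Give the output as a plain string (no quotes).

Token 1: literal('M'). Output: "M"
Token 2: literal('X'). Output: "MX"

Answer: MX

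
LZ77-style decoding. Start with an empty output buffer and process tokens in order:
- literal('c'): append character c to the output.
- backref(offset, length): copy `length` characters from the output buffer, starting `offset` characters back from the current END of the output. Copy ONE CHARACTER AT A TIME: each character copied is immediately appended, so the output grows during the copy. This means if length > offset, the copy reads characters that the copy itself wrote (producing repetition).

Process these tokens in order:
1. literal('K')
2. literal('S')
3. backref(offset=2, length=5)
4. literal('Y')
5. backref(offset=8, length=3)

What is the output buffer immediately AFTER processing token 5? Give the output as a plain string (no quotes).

Token 1: literal('K'). Output: "K"
Token 2: literal('S'). Output: "KS"
Token 3: backref(off=2, len=5) (overlapping!). Copied 'KSKSK' from pos 0. Output: "KSKSKSK"
Token 4: literal('Y'). Output: "KSKSKSKY"
Token 5: backref(off=8, len=3). Copied 'KSK' from pos 0. Output: "KSKSKSKYKSK"

Answer: KSKSKSKYKSK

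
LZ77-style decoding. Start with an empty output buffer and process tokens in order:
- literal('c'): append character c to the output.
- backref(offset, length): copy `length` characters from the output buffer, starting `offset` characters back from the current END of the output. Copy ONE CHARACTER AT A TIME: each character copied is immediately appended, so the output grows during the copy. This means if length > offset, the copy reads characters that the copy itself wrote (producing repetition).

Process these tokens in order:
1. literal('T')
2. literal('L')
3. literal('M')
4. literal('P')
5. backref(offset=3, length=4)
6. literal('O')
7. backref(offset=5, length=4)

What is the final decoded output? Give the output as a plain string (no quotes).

Answer: TLMPLMPLOLMPL

Derivation:
Token 1: literal('T'). Output: "T"
Token 2: literal('L'). Output: "TL"
Token 3: literal('M'). Output: "TLM"
Token 4: literal('P'). Output: "TLMP"
Token 5: backref(off=3, len=4) (overlapping!). Copied 'LMPL' from pos 1. Output: "TLMPLMPL"
Token 6: literal('O'). Output: "TLMPLMPLO"
Token 7: backref(off=5, len=4). Copied 'LMPL' from pos 4. Output: "TLMPLMPLOLMPL"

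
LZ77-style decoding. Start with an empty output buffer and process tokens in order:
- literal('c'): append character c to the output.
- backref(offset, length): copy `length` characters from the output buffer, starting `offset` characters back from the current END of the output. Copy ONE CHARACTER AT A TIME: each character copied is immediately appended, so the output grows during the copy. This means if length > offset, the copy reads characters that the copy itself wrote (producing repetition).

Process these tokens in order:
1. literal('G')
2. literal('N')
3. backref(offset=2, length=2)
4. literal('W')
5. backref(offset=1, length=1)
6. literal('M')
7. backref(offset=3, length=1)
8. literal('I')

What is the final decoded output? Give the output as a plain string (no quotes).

Token 1: literal('G'). Output: "G"
Token 2: literal('N'). Output: "GN"
Token 3: backref(off=2, len=2). Copied 'GN' from pos 0. Output: "GNGN"
Token 4: literal('W'). Output: "GNGNW"
Token 5: backref(off=1, len=1). Copied 'W' from pos 4. Output: "GNGNWW"
Token 6: literal('M'). Output: "GNGNWWM"
Token 7: backref(off=3, len=1). Copied 'W' from pos 4. Output: "GNGNWWMW"
Token 8: literal('I'). Output: "GNGNWWMWI"

Answer: GNGNWWMWI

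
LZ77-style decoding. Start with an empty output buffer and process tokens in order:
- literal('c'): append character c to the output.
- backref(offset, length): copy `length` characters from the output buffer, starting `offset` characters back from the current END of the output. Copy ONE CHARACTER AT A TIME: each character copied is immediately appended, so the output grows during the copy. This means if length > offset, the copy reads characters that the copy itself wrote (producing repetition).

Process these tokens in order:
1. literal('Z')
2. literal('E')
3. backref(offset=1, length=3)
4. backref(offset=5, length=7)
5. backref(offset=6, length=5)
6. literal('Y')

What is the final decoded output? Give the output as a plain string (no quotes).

Answer: ZEEEEZEEEEZEEEEEZY

Derivation:
Token 1: literal('Z'). Output: "Z"
Token 2: literal('E'). Output: "ZE"
Token 3: backref(off=1, len=3) (overlapping!). Copied 'EEE' from pos 1. Output: "ZEEEE"
Token 4: backref(off=5, len=7) (overlapping!). Copied 'ZEEEEZE' from pos 0. Output: "ZEEEEZEEEEZE"
Token 5: backref(off=6, len=5). Copied 'EEEEZ' from pos 6. Output: "ZEEEEZEEEEZEEEEEZ"
Token 6: literal('Y'). Output: "ZEEEEZEEEEZEEEEEZY"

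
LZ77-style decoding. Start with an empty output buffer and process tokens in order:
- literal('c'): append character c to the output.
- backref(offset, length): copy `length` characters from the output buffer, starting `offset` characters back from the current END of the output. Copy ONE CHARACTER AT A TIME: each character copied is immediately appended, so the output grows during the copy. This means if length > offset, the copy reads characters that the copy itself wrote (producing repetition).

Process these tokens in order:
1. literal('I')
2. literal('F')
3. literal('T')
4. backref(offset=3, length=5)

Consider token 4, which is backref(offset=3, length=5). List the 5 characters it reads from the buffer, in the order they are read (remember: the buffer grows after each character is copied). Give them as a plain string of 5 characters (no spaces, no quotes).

Answer: IFTIF

Derivation:
Token 1: literal('I'). Output: "I"
Token 2: literal('F'). Output: "IF"
Token 3: literal('T'). Output: "IFT"
Token 4: backref(off=3, len=5). Buffer before: "IFT" (len 3)
  byte 1: read out[0]='I', append. Buffer now: "IFTI"
  byte 2: read out[1]='F', append. Buffer now: "IFTIF"
  byte 3: read out[2]='T', append. Buffer now: "IFTIFT"
  byte 4: read out[3]='I', append. Buffer now: "IFTIFTI"
  byte 5: read out[4]='F', append. Buffer now: "IFTIFTIF"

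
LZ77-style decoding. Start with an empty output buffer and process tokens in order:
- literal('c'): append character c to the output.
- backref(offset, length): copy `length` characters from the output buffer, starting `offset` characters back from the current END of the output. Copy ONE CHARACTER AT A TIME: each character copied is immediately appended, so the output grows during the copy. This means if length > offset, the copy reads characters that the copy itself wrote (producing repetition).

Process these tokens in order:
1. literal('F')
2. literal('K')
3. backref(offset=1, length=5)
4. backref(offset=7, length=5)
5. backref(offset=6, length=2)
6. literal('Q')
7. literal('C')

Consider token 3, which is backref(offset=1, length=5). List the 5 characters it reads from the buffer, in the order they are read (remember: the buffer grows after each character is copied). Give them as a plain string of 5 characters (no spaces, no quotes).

Answer: KKKKK

Derivation:
Token 1: literal('F'). Output: "F"
Token 2: literal('K'). Output: "FK"
Token 3: backref(off=1, len=5). Buffer before: "FK" (len 2)
  byte 1: read out[1]='K', append. Buffer now: "FKK"
  byte 2: read out[2]='K', append. Buffer now: "FKKK"
  byte 3: read out[3]='K', append. Buffer now: "FKKKK"
  byte 4: read out[4]='K', append. Buffer now: "FKKKKK"
  byte 5: read out[5]='K', append. Buffer now: "FKKKKKK"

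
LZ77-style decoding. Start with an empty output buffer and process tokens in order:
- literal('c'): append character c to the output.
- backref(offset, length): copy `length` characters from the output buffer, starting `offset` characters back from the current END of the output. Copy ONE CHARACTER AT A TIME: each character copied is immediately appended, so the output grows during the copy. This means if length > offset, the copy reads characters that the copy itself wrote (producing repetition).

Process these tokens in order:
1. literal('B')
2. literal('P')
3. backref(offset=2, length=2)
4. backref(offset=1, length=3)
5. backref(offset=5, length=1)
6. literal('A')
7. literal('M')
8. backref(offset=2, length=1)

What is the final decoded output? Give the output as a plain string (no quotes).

Answer: BPBPPPPBAMA

Derivation:
Token 1: literal('B'). Output: "B"
Token 2: literal('P'). Output: "BP"
Token 3: backref(off=2, len=2). Copied 'BP' from pos 0. Output: "BPBP"
Token 4: backref(off=1, len=3) (overlapping!). Copied 'PPP' from pos 3. Output: "BPBPPPP"
Token 5: backref(off=5, len=1). Copied 'B' from pos 2. Output: "BPBPPPPB"
Token 6: literal('A'). Output: "BPBPPPPBA"
Token 7: literal('M'). Output: "BPBPPPPBAM"
Token 8: backref(off=2, len=1). Copied 'A' from pos 8. Output: "BPBPPPPBAMA"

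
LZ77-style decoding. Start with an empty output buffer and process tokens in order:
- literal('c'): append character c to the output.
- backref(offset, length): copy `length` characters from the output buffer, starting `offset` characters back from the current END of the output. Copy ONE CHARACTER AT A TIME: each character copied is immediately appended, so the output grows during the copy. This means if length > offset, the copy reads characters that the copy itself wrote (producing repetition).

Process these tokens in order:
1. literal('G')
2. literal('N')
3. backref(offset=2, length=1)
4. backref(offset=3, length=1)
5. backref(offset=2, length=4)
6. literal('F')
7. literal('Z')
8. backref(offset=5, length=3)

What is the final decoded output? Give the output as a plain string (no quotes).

Answer: GNGGGGGGFZGGG

Derivation:
Token 1: literal('G'). Output: "G"
Token 2: literal('N'). Output: "GN"
Token 3: backref(off=2, len=1). Copied 'G' from pos 0. Output: "GNG"
Token 4: backref(off=3, len=1). Copied 'G' from pos 0. Output: "GNGG"
Token 5: backref(off=2, len=4) (overlapping!). Copied 'GGGG' from pos 2. Output: "GNGGGGGG"
Token 6: literal('F'). Output: "GNGGGGGGF"
Token 7: literal('Z'). Output: "GNGGGGGGFZ"
Token 8: backref(off=5, len=3). Copied 'GGG' from pos 5. Output: "GNGGGGGGFZGGG"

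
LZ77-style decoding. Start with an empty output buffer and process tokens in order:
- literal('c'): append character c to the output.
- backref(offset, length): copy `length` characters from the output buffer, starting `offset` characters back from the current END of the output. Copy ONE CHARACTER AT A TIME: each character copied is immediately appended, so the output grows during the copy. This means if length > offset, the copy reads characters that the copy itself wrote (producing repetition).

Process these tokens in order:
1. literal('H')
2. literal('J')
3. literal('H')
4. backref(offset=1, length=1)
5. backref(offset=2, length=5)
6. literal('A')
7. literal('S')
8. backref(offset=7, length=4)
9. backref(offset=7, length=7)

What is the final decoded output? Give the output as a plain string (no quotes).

Answer: HJHHHHHHHASHHHHHASHHHH

Derivation:
Token 1: literal('H'). Output: "H"
Token 2: literal('J'). Output: "HJ"
Token 3: literal('H'). Output: "HJH"
Token 4: backref(off=1, len=1). Copied 'H' from pos 2. Output: "HJHH"
Token 5: backref(off=2, len=5) (overlapping!). Copied 'HHHHH' from pos 2. Output: "HJHHHHHHH"
Token 6: literal('A'). Output: "HJHHHHHHHA"
Token 7: literal('S'). Output: "HJHHHHHHHAS"
Token 8: backref(off=7, len=4). Copied 'HHHH' from pos 4. Output: "HJHHHHHHHASHHHH"
Token 9: backref(off=7, len=7). Copied 'HASHHHH' from pos 8. Output: "HJHHHHHHHASHHHHHASHHHH"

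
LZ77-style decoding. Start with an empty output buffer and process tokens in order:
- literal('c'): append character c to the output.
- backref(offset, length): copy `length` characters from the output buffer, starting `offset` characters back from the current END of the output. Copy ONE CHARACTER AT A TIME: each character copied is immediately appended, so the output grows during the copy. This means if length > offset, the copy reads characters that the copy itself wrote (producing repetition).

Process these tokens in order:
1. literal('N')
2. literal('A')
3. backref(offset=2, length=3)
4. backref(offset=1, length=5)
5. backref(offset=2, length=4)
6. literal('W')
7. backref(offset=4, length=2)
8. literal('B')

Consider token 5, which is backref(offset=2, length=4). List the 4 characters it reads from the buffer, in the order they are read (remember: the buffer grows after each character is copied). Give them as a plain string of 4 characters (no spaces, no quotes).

Answer: NNNN

Derivation:
Token 1: literal('N'). Output: "N"
Token 2: literal('A'). Output: "NA"
Token 3: backref(off=2, len=3) (overlapping!). Copied 'NAN' from pos 0. Output: "NANAN"
Token 4: backref(off=1, len=5) (overlapping!). Copied 'NNNNN' from pos 4. Output: "NANANNNNNN"
Token 5: backref(off=2, len=4). Buffer before: "NANANNNNNN" (len 10)
  byte 1: read out[8]='N', append. Buffer now: "NANANNNNNNN"
  byte 2: read out[9]='N', append. Buffer now: "NANANNNNNNNN"
  byte 3: read out[10]='N', append. Buffer now: "NANANNNNNNNNN"
  byte 4: read out[11]='N', append. Buffer now: "NANANNNNNNNNNN"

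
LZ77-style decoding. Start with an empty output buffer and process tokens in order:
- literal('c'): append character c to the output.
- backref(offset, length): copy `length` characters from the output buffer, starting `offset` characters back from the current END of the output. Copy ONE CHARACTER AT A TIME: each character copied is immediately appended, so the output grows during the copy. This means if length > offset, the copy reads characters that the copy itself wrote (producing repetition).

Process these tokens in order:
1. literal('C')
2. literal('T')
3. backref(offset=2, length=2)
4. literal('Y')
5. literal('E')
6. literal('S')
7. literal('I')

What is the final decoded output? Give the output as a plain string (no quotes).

Token 1: literal('C'). Output: "C"
Token 2: literal('T'). Output: "CT"
Token 3: backref(off=2, len=2). Copied 'CT' from pos 0. Output: "CTCT"
Token 4: literal('Y'). Output: "CTCTY"
Token 5: literal('E'). Output: "CTCTYE"
Token 6: literal('S'). Output: "CTCTYES"
Token 7: literal('I'). Output: "CTCTYESI"

Answer: CTCTYESI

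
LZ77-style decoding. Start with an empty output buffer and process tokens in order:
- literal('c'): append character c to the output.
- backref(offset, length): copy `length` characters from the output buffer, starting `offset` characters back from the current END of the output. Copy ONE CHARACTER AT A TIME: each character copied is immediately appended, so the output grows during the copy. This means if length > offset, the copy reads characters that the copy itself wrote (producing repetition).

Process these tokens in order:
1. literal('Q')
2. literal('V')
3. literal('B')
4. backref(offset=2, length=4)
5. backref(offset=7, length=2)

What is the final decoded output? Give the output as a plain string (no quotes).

Token 1: literal('Q'). Output: "Q"
Token 2: literal('V'). Output: "QV"
Token 3: literal('B'). Output: "QVB"
Token 4: backref(off=2, len=4) (overlapping!). Copied 'VBVB' from pos 1. Output: "QVBVBVB"
Token 5: backref(off=7, len=2). Copied 'QV' from pos 0. Output: "QVBVBVBQV"

Answer: QVBVBVBQV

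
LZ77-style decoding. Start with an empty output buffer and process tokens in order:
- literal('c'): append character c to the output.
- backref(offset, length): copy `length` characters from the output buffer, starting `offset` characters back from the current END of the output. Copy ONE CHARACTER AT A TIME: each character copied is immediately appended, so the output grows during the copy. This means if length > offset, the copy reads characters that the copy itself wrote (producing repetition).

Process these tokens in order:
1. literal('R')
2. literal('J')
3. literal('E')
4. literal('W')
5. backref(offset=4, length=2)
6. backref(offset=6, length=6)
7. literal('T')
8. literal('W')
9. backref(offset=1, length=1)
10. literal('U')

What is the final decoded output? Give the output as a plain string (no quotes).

Answer: RJEWRJRJEWRJTWWU

Derivation:
Token 1: literal('R'). Output: "R"
Token 2: literal('J'). Output: "RJ"
Token 3: literal('E'). Output: "RJE"
Token 4: literal('W'). Output: "RJEW"
Token 5: backref(off=4, len=2). Copied 'RJ' from pos 0. Output: "RJEWRJ"
Token 6: backref(off=6, len=6). Copied 'RJEWRJ' from pos 0. Output: "RJEWRJRJEWRJ"
Token 7: literal('T'). Output: "RJEWRJRJEWRJT"
Token 8: literal('W'). Output: "RJEWRJRJEWRJTW"
Token 9: backref(off=1, len=1). Copied 'W' from pos 13. Output: "RJEWRJRJEWRJTWW"
Token 10: literal('U'). Output: "RJEWRJRJEWRJTWWU"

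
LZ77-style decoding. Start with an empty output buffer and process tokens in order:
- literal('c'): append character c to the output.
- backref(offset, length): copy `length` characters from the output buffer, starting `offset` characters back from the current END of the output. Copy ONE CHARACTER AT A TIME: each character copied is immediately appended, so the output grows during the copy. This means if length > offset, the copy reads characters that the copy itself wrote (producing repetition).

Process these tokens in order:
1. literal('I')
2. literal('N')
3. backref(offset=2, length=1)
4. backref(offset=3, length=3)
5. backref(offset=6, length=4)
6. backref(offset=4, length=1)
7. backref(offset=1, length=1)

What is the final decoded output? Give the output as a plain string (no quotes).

Token 1: literal('I'). Output: "I"
Token 2: literal('N'). Output: "IN"
Token 3: backref(off=2, len=1). Copied 'I' from pos 0. Output: "INI"
Token 4: backref(off=3, len=3). Copied 'INI' from pos 0. Output: "INIINI"
Token 5: backref(off=6, len=4). Copied 'INII' from pos 0. Output: "INIINIINII"
Token 6: backref(off=4, len=1). Copied 'I' from pos 6. Output: "INIINIINIII"
Token 7: backref(off=1, len=1). Copied 'I' from pos 10. Output: "INIINIINIIII"

Answer: INIINIINIIII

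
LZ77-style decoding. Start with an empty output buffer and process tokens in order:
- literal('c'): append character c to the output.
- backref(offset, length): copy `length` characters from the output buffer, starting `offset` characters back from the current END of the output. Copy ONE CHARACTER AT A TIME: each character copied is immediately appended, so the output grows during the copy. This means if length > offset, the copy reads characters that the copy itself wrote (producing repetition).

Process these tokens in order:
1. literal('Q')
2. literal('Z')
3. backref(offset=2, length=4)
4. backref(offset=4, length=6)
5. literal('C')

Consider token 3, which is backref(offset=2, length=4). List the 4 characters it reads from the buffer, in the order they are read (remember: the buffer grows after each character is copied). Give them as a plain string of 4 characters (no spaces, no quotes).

Token 1: literal('Q'). Output: "Q"
Token 2: literal('Z'). Output: "QZ"
Token 3: backref(off=2, len=4). Buffer before: "QZ" (len 2)
  byte 1: read out[0]='Q', append. Buffer now: "QZQ"
  byte 2: read out[1]='Z', append. Buffer now: "QZQZ"
  byte 3: read out[2]='Q', append. Buffer now: "QZQZQ"
  byte 4: read out[3]='Z', append. Buffer now: "QZQZQZ"

Answer: QZQZ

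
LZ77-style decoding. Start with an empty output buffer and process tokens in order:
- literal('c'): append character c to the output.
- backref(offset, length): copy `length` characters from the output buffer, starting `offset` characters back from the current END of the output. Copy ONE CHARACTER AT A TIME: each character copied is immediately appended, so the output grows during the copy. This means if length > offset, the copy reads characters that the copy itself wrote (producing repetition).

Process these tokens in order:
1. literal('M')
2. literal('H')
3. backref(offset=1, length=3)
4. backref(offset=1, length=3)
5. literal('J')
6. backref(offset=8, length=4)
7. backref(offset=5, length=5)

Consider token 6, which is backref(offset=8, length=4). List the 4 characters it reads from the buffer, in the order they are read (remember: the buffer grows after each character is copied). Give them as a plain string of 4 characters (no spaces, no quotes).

Token 1: literal('M'). Output: "M"
Token 2: literal('H'). Output: "MH"
Token 3: backref(off=1, len=3) (overlapping!). Copied 'HHH' from pos 1. Output: "MHHHH"
Token 4: backref(off=1, len=3) (overlapping!). Copied 'HHH' from pos 4. Output: "MHHHHHHH"
Token 5: literal('J'). Output: "MHHHHHHHJ"
Token 6: backref(off=8, len=4). Buffer before: "MHHHHHHHJ" (len 9)
  byte 1: read out[1]='H', append. Buffer now: "MHHHHHHHJH"
  byte 2: read out[2]='H', append. Buffer now: "MHHHHHHHJHH"
  byte 3: read out[3]='H', append. Buffer now: "MHHHHHHHJHHH"
  byte 4: read out[4]='H', append. Buffer now: "MHHHHHHHJHHHH"

Answer: HHHH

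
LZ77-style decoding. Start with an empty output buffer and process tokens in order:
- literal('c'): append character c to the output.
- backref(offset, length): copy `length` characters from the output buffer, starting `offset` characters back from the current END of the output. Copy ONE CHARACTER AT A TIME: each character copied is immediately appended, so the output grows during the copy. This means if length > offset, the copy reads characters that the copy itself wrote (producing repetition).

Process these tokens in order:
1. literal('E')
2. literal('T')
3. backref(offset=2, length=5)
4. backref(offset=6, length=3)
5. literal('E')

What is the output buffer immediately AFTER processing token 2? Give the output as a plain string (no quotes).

Token 1: literal('E'). Output: "E"
Token 2: literal('T'). Output: "ET"

Answer: ET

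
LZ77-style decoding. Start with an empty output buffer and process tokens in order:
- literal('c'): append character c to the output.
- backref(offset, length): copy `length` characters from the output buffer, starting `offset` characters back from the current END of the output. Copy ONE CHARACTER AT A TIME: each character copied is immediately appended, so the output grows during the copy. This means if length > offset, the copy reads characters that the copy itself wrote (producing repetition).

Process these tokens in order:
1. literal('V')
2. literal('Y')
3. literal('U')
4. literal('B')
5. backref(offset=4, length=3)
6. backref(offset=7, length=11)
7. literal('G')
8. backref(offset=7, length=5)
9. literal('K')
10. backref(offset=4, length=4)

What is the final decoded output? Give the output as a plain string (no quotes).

Token 1: literal('V'). Output: "V"
Token 2: literal('Y'). Output: "VY"
Token 3: literal('U'). Output: "VYU"
Token 4: literal('B'). Output: "VYUB"
Token 5: backref(off=4, len=3). Copied 'VYU' from pos 0. Output: "VYUBVYU"
Token 6: backref(off=7, len=11) (overlapping!). Copied 'VYUBVYUVYUB' from pos 0. Output: "VYUBVYUVYUBVYUVYUB"
Token 7: literal('G'). Output: "VYUBVYUVYUBVYUVYUBG"
Token 8: backref(off=7, len=5). Copied 'YUVYU' from pos 12. Output: "VYUBVYUVYUBVYUVYUBGYUVYU"
Token 9: literal('K'). Output: "VYUBVYUVYUBVYUVYUBGYUVYUK"
Token 10: backref(off=4, len=4). Copied 'VYUK' from pos 21. Output: "VYUBVYUVYUBVYUVYUBGYUVYUKVYUK"

Answer: VYUBVYUVYUBVYUVYUBGYUVYUKVYUK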